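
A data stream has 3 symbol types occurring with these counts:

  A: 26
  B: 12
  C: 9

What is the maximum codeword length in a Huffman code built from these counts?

2

Merge the two lowest-weight nodes at each step:
combine C(9), B(12) → 21
combine 21, A(26) → 47
The first pair merged (C, B) ends up deepest, at depth 2.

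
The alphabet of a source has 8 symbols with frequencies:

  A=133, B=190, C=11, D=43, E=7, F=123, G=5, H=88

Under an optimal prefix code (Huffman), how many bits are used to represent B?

2

Build the tree from the bottom:
combine G(5), E(7) → 12
combine C(11), 12 → 23
combine 23, D(43) → 66
combine 66, H(88) → 154
combine F(123), A(133) → 256
combine 154, B(190) → 344
combine 256, 344 → 600
B's leaf is at depth 2, giving a 2-bit codeword.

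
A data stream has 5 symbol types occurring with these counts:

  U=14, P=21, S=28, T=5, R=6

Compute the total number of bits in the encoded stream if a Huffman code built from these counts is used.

Merge the two smallest weights repeatedly:
T(5) + R(6) → 11
11 + U(14) → 25
P(21) + 25 → 46
S(28) + 46 → 74
Total encoded bits = sum of merged weights = 11 + 25 + 46 + 74 = 156.

156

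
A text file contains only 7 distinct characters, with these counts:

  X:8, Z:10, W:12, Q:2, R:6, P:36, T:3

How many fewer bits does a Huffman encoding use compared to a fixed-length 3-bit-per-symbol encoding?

Fixed-length: 3 bits × 77 symbols = 231 bits.
Huffman merges:
Q(2) + T(3) → 5
5 + R(6) → 11
X(8) + Z(10) → 18
11 + W(12) → 23
18 + 23 → 41
P(36) + 41 → 77
Huffman total = 5 + 11 + 18 + 23 + 41 + 77 = 175 bits.
Saving = 231 − 175 = 56 bits.

56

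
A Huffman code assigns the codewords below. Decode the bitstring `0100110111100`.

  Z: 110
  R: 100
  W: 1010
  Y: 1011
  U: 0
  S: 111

URZSR

Read left to right; each codeword is recognised as soon as it completes (prefix code):
  0→U | 100→R | 110→Z | 111→S | 100→R
Decoded message: URZSR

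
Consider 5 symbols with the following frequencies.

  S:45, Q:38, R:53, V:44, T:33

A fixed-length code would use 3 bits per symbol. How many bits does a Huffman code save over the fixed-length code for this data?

Fixed-length: 3 bits × 213 symbols = 639 bits.
Huffman merges:
merge T(33) and Q(38): 71
merge V(44) and S(45): 89
merge R(53) and 71: 124
merge 89 and 124: 213
Huffman total = 71 + 89 + 124 + 213 = 497 bits.
Saving = 639 − 497 = 142 bits.

142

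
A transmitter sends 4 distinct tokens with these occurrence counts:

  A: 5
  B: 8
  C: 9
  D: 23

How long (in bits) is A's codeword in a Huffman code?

Repeatedly merge the two smallest:
merge A(5) and B(8): 13
merge C(9) and 13: 22
merge 22 and D(23): 45
A sits 3 levels below the root, so its codeword is 3 bits.

3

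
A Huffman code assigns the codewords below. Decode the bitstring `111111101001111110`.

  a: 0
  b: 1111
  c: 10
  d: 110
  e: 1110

Read left to right; each codeword is recognised as soon as it completes (prefix code):
  1111→b | 1110→e | 10→c | 0→a | 1111→b | 110→d
Decoded message: becabd

becabd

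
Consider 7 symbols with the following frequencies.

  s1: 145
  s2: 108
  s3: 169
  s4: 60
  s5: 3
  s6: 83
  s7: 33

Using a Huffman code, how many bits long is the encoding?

Build the Huffman tree bottom-up:
combine s5(3), s7(33) → 36
combine 36, s4(60) → 96
combine s6(83), 96 → 179
combine s2(108), s1(145) → 253
combine s3(169), 179 → 348
combine 253, 348 → 601
Total encoded bits = sum of merged weights = 36 + 96 + 179 + 253 + 348 + 601 = 1513.

1513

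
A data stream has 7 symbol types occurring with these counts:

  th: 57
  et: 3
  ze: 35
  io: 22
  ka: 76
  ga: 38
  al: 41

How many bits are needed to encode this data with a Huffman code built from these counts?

Greedily combine the two least-frequent nodes:
merge et(3) and io(22): 25
merge 25 and ze(35): 60
merge ga(38) and al(41): 79
merge th(57) and 60: 117
merge ka(76) and 79: 155
merge 117 and 155: 272
The encoded length is the sum of every internal node's weight: 25 + 60 + 79 + 117 + 155 + 272 = 708 bits.

708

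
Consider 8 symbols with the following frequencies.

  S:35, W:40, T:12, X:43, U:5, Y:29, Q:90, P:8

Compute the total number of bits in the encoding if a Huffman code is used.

691

Build the Huffman tree bottom-up:
U(5) + P(8) → 13
T(12) + 13 → 25
25 + Y(29) → 54
S(35) + W(40) → 75
X(43) + 54 → 97
75 + Q(90) → 165
97 + 165 → 262
The encoded length is the sum of every internal node's weight: 13 + 25 + 54 + 75 + 97 + 165 + 262 = 691 bits.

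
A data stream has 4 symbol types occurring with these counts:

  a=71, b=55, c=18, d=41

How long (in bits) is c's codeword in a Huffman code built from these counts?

3

Repeatedly merge the two smallest:
c(18) + d(41) → 59
b(55) + 59 → 114
a(71) + 114 → 185
The subtree containing c is merged 3 times, so code length = 3.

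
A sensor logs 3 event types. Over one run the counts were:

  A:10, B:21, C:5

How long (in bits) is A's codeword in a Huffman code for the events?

Repeatedly merge the two smallest:
merge C(5) and A(10): 15
merge 15 and B(21): 36
The subtree containing A is merged 2 times, so code length = 2.

2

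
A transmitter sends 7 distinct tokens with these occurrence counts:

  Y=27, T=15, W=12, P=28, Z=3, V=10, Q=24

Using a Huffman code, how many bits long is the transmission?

Merge the two smallest weights repeatedly:
combine Z(3), V(10) → 13
combine W(12), 13 → 25
combine T(15), Q(24) → 39
combine 25, Y(27) → 52
combine P(28), 39 → 67
combine 52, 67 → 119
Each symbol's bit-cost is frequency × depth; summing gives 315 bits (equivalently 13 + 25 + 39 + 52 + 67 + 119).

315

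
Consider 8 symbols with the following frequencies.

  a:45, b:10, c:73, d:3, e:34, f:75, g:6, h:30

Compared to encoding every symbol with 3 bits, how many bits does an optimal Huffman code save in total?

120

Fixed-length: 3 bits × 276 symbols = 828 bits.
Huffman merges:
merge d(3) and g(6): 9
merge 9 and b(10): 19
merge 19 and h(30): 49
merge e(34) and a(45): 79
merge 49 and c(73): 122
merge f(75) and 79: 154
merge 122 and 154: 276
Huffman total = 9 + 19 + 49 + 79 + 122 + 154 + 276 = 708 bits.
Saving = 828 − 708 = 120 bits.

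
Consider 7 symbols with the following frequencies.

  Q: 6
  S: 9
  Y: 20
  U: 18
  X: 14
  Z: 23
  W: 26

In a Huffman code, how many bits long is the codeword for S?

Repeatedly merge the two smallest:
Q(6) + S(9) → 15
X(14) + 15 → 29
U(18) + Y(20) → 38
Z(23) + W(26) → 49
29 + 38 → 67
49 + 67 → 116
The subtree containing S is merged 4 times, so code length = 4.

4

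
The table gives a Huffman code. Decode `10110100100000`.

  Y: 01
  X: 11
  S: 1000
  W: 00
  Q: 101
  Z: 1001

Read left to right; each codeword is recognised as soon as it completes (prefix code):
  101→Q | 101→Q | 00→W | 1000→S | 00→W
Decoded message: QQWSW

QQWSW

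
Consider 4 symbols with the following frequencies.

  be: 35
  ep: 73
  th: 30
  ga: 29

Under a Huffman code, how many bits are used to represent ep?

1

Huffman merges, smallest pair first:
merge ga(29) and th(30): 59
merge be(35) and 59: 94
merge ep(73) and 94: 167
ep is merged only at the final step, so code length = 1.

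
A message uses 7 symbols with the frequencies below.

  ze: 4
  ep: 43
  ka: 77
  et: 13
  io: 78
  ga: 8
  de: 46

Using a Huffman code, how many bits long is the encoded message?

643

Build the Huffman tree bottom-up:
ze(4) + ga(8) → 12
12 + et(13) → 25
25 + ep(43) → 68
de(46) + 68 → 114
ka(77) + io(78) → 155
114 + 155 → 269
Total encoded bits = sum of merged weights = 12 + 25 + 68 + 114 + 155 + 269 = 643.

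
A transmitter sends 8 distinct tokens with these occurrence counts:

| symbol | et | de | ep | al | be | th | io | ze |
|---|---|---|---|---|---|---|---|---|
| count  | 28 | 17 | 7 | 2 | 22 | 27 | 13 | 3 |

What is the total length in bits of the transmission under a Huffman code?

319

Greedily combine the two least-frequent nodes:
al(2) + ze(3) → 5
5 + ep(7) → 12
12 + io(13) → 25
de(17) + be(22) → 39
25 + th(27) → 52
et(28) + 39 → 67
52 + 67 → 119
The encoded length is the sum of every internal node's weight: 5 + 12 + 25 + 39 + 52 + 67 + 119 = 319 bits.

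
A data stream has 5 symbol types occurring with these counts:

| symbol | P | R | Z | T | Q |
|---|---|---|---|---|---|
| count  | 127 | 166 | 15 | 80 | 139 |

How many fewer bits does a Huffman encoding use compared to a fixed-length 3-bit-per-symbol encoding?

432

Fixed-length: 3 bits × 527 symbols = 1581 bits.
Huffman merges:
merge Z(15) and T(80): 95
merge 95 and P(127): 222
merge Q(139) and R(166): 305
merge 222 and 305: 527
Huffman total = 95 + 222 + 305 + 527 = 1149 bits.
Saving = 1581 − 1149 = 432 bits.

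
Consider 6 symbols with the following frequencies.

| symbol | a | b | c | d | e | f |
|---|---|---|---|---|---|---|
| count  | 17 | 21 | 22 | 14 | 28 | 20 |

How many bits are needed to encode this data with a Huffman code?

316

Merge the two smallest weights repeatedly:
merge d(14) and a(17): 31
merge f(20) and b(21): 41
merge c(22) and e(28): 50
merge 31 and 41: 72
merge 50 and 72: 122
Total encoded bits = sum of merged weights = 31 + 41 + 50 + 72 + 122 = 316.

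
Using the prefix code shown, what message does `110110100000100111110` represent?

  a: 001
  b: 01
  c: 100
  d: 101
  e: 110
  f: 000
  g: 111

Read left to right; each codeword is recognised as soon as it completes (prefix code):
  110→e | 110→e | 100→c | 000→f | 100→c | 111→g | 110→e
Decoded message: eecfcge

eecfcge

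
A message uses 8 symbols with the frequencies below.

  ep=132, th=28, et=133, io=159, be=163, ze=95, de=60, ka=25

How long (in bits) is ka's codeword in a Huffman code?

Build the tree from the bottom:
merge ka(25) and th(28): 53
merge 53 and de(60): 113
merge ze(95) and 113: 208
merge ep(132) and et(133): 265
merge io(159) and be(163): 322
merge 208 and 265: 473
merge 322 and 473: 795
The subtree containing ka is merged 5 times, so code length = 5.

5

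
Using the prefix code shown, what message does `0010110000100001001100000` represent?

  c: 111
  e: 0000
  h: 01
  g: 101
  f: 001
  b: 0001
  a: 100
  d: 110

fhafeade

Read left to right; each codeword is recognised as soon as it completes (prefix code):
  001→f | 01→h | 100→a | 001→f | 0000→e | 100→a | 110→d | 0000→e
Decoded message: fhafeade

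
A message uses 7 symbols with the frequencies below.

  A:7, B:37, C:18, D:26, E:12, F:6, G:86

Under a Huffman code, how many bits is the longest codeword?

Merge the two lowest-weight nodes at each step:
combine F(6), A(7) → 13
combine E(12), 13 → 25
combine C(18), 25 → 43
combine D(26), B(37) → 63
combine 43, 63 → 106
combine G(86), 106 → 192
The first pair merged (F, A) ends up deepest, at depth 5.

5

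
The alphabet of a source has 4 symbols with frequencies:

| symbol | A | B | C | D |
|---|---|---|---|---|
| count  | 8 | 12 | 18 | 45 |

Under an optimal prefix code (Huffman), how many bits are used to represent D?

1

Build the tree from the bottom:
merge A(8) and B(12): 20
merge C(18) and 20: 38
merge 38 and D(45): 83
D is merged only at the final step, so code length = 1.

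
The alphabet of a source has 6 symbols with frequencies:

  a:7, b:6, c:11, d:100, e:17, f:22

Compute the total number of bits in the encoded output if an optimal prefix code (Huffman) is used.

302

Build the Huffman tree bottom-up:
combine b(6), a(7) → 13
combine c(11), 13 → 24
combine e(17), f(22) → 39
combine 24, 39 → 63
combine 63, d(100) → 163
The encoded length is the sum of every internal node's weight: 13 + 24 + 39 + 63 + 163 = 302 bits.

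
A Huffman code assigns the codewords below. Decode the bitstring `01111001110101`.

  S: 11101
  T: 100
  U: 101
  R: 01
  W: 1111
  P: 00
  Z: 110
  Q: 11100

Read left to right; each codeword is recognised as soon as it completes (prefix code):
  01→R | 11100→Q | 11101→S | 01→R
Decoded message: RQSR

RQSR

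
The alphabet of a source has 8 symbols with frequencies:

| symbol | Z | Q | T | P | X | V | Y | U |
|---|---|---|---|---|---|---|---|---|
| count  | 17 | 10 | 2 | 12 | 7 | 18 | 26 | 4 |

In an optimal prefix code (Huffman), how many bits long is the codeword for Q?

Repeatedly merge the two smallest:
T(2) + U(4) → 6
6 + X(7) → 13
Q(10) + P(12) → 22
13 + Z(17) → 30
V(18) + 22 → 40
Y(26) + 30 → 56
40 + 56 → 96
Q sits 3 levels below the root, so its codeword is 3 bits.

3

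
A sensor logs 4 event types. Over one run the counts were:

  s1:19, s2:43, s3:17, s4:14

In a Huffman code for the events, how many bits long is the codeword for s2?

Build the tree from the bottom:
merge s4(14) and s3(17): 31
merge s1(19) and 31: 50
merge s2(43) and 50: 93
s2 is merged only at the final step, so code length = 1.

1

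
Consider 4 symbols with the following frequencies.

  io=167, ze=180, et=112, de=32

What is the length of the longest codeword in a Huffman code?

3

Merge the two lowest-weight nodes at each step:
merge de(32) and et(112): 144
merge 144 and io(167): 311
merge ze(180) and 311: 491
The rarest symbols sit at the bottom; the longest codeword is 3 bits.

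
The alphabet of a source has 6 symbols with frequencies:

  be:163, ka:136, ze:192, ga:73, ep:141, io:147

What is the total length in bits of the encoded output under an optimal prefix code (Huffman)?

2201

Build the Huffman tree bottom-up:
ga(73) + ka(136) → 209
ep(141) + io(147) → 288
be(163) + ze(192) → 355
209 + 288 → 497
355 + 497 → 852
Total encoded bits = sum of merged weights = 209 + 288 + 355 + 497 + 852 = 2201.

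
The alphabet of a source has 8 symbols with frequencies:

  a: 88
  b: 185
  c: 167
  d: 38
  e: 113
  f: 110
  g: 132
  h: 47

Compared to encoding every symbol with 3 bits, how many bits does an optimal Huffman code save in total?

Fixed-length: 3 bits × 880 symbols = 2640 bits.
Huffman merges:
combine d(38), h(47) → 85
combine 85, a(88) → 173
combine f(110), e(113) → 223
combine g(132), c(167) → 299
combine 173, b(185) → 358
combine 223, 299 → 522
combine 358, 522 → 880
Huffman total = 85 + 173 + 223 + 299 + 358 + 522 + 880 = 2540 bits.
Saving = 2640 − 2540 = 100 bits.

100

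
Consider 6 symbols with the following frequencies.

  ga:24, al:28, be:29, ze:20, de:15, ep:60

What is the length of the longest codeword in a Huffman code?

3

Merge the two lowest-weight nodes at each step:
merge de(15) and ze(20): 35
merge ga(24) and al(28): 52
merge be(29) and 35: 64
merge 52 and ep(60): 112
merge 64 and 112: 176
Maximum depth reached is 3.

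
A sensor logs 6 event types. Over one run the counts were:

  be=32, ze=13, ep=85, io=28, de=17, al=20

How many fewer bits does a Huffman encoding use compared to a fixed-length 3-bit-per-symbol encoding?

Fixed-length: 3 bits × 195 symbols = 585 bits.
Huffman merges:
ze(13) + de(17) → 30
al(20) + io(28) → 48
30 + be(32) → 62
48 + 62 → 110
ep(85) + 110 → 195
Huffman total = 30 + 48 + 62 + 110 + 195 = 445 bits.
Saving = 585 − 445 = 140 bits.

140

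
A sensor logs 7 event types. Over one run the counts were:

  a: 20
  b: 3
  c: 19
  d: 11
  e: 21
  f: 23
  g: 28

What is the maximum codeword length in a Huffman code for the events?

4

Merge the two lowest-weight nodes at each step:
merge b(3) and d(11): 14
merge 14 and c(19): 33
merge a(20) and e(21): 41
merge f(23) and g(28): 51
merge 33 and 41: 74
merge 51 and 74: 125
Maximum depth reached is 4.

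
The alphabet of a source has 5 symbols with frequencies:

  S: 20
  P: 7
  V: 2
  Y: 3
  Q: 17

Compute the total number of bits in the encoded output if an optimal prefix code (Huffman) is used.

Merge the two smallest weights repeatedly:
merge V(2) and Y(3): 5
merge 5 and P(7): 12
merge 12 and Q(17): 29
merge S(20) and 29: 49
Total encoded bits = sum of merged weights = 5 + 12 + 29 + 49 = 95.

95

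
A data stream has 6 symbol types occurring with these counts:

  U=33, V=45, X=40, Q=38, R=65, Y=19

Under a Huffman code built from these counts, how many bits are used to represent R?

Huffman merges, smallest pair first:
combine Y(19), U(33) → 52
combine Q(38), X(40) → 78
combine V(45), 52 → 97
combine R(65), 78 → 143
combine 97, 143 → 240
R's leaf is at depth 2, giving a 2-bit codeword.

2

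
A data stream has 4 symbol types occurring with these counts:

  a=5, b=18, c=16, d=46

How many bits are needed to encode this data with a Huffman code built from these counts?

Merge the two smallest weights repeatedly:
a(5) + c(16) → 21
b(18) + 21 → 39
39 + d(46) → 85
Total encoded bits = sum of merged weights = 21 + 39 + 85 = 145.

145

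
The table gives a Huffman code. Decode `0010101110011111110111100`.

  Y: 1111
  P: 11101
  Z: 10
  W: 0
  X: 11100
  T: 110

WWZZXYPX

Read left to right; each codeword is recognised as soon as it completes (prefix code):
  0→W | 0→W | 10→Z | 10→Z | 11100→X | 1111→Y | 11101→P | 11100→X
Decoded message: WWZZXYPX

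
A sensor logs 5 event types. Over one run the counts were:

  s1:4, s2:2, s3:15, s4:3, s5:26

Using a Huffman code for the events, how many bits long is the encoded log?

88

Greedily combine the two least-frequent nodes:
combine s2(2), s4(3) → 5
combine s1(4), 5 → 9
combine 9, s3(15) → 24
combine 24, s5(26) → 50
Each symbol's bit-cost is frequency × depth; summing gives 88 bits (equivalently 5 + 9 + 24 + 50).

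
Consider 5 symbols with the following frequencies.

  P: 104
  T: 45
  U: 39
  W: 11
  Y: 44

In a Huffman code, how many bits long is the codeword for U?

3

Repeatedly merge the two smallest:
W(11) + U(39) → 50
Y(44) + T(45) → 89
50 + 89 → 139
P(104) + 139 → 243
U sits 3 levels below the root, so its codeword is 3 bits.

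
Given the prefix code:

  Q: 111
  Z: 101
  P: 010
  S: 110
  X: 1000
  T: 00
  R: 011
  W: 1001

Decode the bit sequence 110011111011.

SRQR

Read left to right; each codeword is recognised as soon as it completes (prefix code):
  110→S | 011→R | 111→Q | 011→R
Decoded message: SRQR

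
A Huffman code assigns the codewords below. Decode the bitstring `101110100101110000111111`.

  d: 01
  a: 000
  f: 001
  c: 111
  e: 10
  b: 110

ecdfdbacc

Read left to right; each codeword is recognised as soon as it completes (prefix code):
  10→e | 111→c | 01→d | 001→f | 01→d | 110→b | 000→a | 111→c | 111→c
Decoded message: ecdfdbacc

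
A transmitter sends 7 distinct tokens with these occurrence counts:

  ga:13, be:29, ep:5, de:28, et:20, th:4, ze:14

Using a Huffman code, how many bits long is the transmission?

291

Merge the two smallest weights repeatedly:
th(4) + ep(5) → 9
9 + ga(13) → 22
ze(14) + et(20) → 34
22 + de(28) → 50
be(29) + 34 → 63
50 + 63 → 113
Each symbol's bit-cost is frequency × depth; summing gives 291 bits (equivalently 9 + 22 + 34 + 50 + 63 + 113).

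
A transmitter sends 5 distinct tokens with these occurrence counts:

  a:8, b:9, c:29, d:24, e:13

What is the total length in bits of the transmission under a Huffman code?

Merge the two smallest weights repeatedly:
merge a(8) and b(9): 17
merge e(13) and 17: 30
merge d(24) and c(29): 53
merge 30 and 53: 83
Total encoded bits = sum of merged weights = 17 + 30 + 53 + 83 = 183.

183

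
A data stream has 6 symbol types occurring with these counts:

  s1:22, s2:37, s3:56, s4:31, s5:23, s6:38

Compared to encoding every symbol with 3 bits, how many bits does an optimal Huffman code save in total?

Fixed-length: 3 bits × 207 symbols = 621 bits.
Huffman merges:
merge s1(22) and s5(23): 45
merge s4(31) and s2(37): 68
merge s6(38) and 45: 83
merge s3(56) and 68: 124
merge 83 and 124: 207
Huffman total = 45 + 68 + 83 + 124 + 207 = 527 bits.
Saving = 621 − 527 = 94 bits.

94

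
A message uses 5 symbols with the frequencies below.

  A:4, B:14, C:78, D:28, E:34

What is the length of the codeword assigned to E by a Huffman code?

2

Huffman merges, smallest pair first:
A(4) + B(14) → 18
18 + D(28) → 46
E(34) + 46 → 80
C(78) + 80 → 158
The subtree containing E is merged 2 times, so code length = 2.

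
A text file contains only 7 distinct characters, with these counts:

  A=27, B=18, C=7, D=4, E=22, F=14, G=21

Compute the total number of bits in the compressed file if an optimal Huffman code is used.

301

Build the Huffman tree bottom-up:
combine D(4), C(7) → 11
combine 11, F(14) → 25
combine B(18), G(21) → 39
combine E(22), 25 → 47
combine A(27), 39 → 66
combine 47, 66 → 113
Total encoded bits = sum of merged weights = 11 + 25 + 39 + 47 + 66 + 113 = 301.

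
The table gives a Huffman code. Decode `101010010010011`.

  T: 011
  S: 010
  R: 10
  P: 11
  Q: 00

RRRSST

Read left to right; each codeword is recognised as soon as it completes (prefix code):
  10→R | 10→R | 10→R | 010→S | 010→S | 011→T
Decoded message: RRRSST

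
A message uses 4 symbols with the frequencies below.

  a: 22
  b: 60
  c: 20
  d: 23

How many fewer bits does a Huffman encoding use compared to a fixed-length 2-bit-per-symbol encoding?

Fixed-length: 2 bits × 125 symbols = 250 bits.
Huffman merges:
merge c(20) and a(22): 42
merge d(23) and 42: 65
merge b(60) and 65: 125
Huffman total = 42 + 65 + 125 = 232 bits.
Saving = 250 − 232 = 18 bits.

18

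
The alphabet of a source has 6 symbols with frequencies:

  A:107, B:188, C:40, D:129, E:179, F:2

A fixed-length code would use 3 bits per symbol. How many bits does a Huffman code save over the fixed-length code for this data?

Fixed-length: 3 bits × 645 symbols = 1935 bits.
Huffman merges:
combine F(2), C(40) → 42
combine 42, A(107) → 149
combine D(129), 149 → 278
combine E(179), B(188) → 367
combine 278, 367 → 645
Huffman total = 42 + 149 + 278 + 367 + 645 = 1481 bits.
Saving = 1935 − 1481 = 454 bits.

454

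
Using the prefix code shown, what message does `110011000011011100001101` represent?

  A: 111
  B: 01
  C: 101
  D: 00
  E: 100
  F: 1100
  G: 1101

Read left to right; each codeword is recognised as soon as it completes (prefix code):
  1100→F | 1100→F | 00→D | 1101→G | 1100→F | 00→D | 1101→G
Decoded message: FFDGFDG

FFDGFDG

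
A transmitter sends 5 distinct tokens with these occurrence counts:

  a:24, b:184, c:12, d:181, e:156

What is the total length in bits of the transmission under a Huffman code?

Greedily combine the two least-frequent nodes:
c(12) + a(24) → 36
36 + e(156) → 192
d(181) + b(184) → 365
192 + 365 → 557
The encoded length is the sum of every internal node's weight: 36 + 192 + 365 + 557 = 1150 bits.

1150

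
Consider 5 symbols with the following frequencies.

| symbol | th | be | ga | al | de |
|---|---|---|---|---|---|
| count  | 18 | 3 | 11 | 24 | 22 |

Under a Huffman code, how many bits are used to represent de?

2

Repeatedly merge the two smallest:
merge be(3) and ga(11): 14
merge 14 and th(18): 32
merge de(22) and al(24): 46
merge 32 and 46: 78
The subtree containing de is merged 2 times, so code length = 2.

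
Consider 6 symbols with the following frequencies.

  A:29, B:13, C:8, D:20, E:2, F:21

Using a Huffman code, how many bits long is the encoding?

Greedily combine the two least-frequent nodes:
combine E(2), C(8) → 10
combine 10, B(13) → 23
combine D(20), F(21) → 41
combine 23, A(29) → 52
combine 41, 52 → 93
Total encoded bits = sum of merged weights = 10 + 23 + 41 + 52 + 93 = 219.

219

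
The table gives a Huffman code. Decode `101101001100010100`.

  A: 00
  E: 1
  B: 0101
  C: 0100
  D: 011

EDCEEABA

Read left to right; each codeword is recognised as soon as it completes (prefix code):
  1→E | 011→D | 0100→C | 1→E | 1→E | 00→A | 0101→B | 00→A
Decoded message: EDCEEABA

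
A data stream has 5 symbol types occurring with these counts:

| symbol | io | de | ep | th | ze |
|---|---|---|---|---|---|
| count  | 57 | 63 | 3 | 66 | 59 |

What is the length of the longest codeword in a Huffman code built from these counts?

3

Merge the two lowest-weight nodes at each step:
merge ep(3) and io(57): 60
merge ze(59) and 60: 119
merge de(63) and th(66): 129
merge 119 and 129: 248
Maximum depth reached is 3.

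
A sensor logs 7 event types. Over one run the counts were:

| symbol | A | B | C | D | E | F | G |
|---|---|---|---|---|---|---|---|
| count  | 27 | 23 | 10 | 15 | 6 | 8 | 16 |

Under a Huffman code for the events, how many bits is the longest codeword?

Merge the two lowest-weight nodes at each step:
combine E(6), F(8) → 14
combine C(10), 14 → 24
combine D(15), G(16) → 31
combine B(23), 24 → 47
combine A(27), 31 → 58
combine 47, 58 → 105
Maximum depth reached is 4.

4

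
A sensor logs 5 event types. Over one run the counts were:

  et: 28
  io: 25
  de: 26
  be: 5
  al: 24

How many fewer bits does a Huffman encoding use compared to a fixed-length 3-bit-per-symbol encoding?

Fixed-length: 3 bits × 108 symbols = 324 bits.
Huffman merges:
merge be(5) and al(24): 29
merge io(25) and de(26): 51
merge et(28) and 29: 57
merge 51 and 57: 108
Huffman total = 29 + 51 + 57 + 108 = 245 bits.
Saving = 324 − 245 = 79 bits.

79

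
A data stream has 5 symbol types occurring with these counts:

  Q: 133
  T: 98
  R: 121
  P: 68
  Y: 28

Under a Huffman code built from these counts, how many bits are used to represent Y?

Repeatedly merge the two smallest:
combine Y(28), P(68) → 96
combine 96, T(98) → 194
combine R(121), Q(133) → 254
combine 194, 254 → 448
Y's leaf is at depth 3, giving a 3-bit codeword.

3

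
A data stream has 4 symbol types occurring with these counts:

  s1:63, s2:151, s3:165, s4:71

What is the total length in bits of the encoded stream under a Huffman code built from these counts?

869

Greedily combine the two least-frequent nodes:
combine s1(63), s4(71) → 134
combine 134, s2(151) → 285
combine s3(165), 285 → 450
The encoded length is the sum of every internal node's weight: 134 + 285 + 450 = 869 bits.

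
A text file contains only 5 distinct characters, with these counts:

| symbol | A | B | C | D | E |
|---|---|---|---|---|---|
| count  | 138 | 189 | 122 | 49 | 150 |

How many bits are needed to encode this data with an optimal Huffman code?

Merge the two smallest weights repeatedly:
combine D(49), C(122) → 171
combine A(138), E(150) → 288
combine 171, B(189) → 360
combine 288, 360 → 648
The encoded length is the sum of every internal node's weight: 171 + 288 + 360 + 648 = 1467 bits.

1467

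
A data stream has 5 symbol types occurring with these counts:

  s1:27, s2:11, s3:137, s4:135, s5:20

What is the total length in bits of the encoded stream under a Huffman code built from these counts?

612

Build the Huffman tree bottom-up:
s2(11) + s5(20) → 31
s1(27) + 31 → 58
58 + s4(135) → 193
s3(137) + 193 → 330
Each symbol's bit-cost is frequency × depth; summing gives 612 bits (equivalently 31 + 58 + 193 + 330).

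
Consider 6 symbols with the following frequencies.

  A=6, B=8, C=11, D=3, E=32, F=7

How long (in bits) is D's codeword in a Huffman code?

Huffman merges, smallest pair first:
combine D(3), A(6) → 9
combine F(7), B(8) → 15
combine 9, C(11) → 20
combine 15, 20 → 35
combine E(32), 35 → 67
D's leaf is at depth 4, giving a 4-bit codeword.

4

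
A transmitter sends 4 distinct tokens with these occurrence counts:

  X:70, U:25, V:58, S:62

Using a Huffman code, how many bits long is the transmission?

430

Build the Huffman tree bottom-up:
merge U(25) and V(58): 83
merge S(62) and X(70): 132
merge 83 and 132: 215
The encoded length is the sum of every internal node's weight: 83 + 132 + 215 = 430 bits.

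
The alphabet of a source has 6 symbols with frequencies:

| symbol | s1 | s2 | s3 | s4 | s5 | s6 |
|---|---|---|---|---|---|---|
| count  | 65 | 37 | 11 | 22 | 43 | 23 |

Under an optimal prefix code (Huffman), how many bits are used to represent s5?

2

Repeatedly merge the two smallest:
merge s3(11) and s4(22): 33
merge s6(23) and 33: 56
merge s2(37) and s5(43): 80
merge 56 and s1(65): 121
merge 80 and 121: 201
s5 sits 2 levels below the root, so its codeword is 2 bits.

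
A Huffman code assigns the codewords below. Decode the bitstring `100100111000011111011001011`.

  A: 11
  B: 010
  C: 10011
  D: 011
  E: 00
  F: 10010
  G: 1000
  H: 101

FDGDAHFA

Read left to right; each codeword is recognised as soon as it completes (prefix code):
  10010→F | 011→D | 1000→G | 011→D | 11→A | 101→H | 10010→F | 11→A
Decoded message: FDGDAHFA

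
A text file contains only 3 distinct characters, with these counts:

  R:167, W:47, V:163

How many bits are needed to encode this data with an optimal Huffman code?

Greedily combine the two least-frequent nodes:
merge W(47) and V(163): 210
merge R(167) and 210: 377
Total encoded bits = sum of merged weights = 210 + 377 = 587.

587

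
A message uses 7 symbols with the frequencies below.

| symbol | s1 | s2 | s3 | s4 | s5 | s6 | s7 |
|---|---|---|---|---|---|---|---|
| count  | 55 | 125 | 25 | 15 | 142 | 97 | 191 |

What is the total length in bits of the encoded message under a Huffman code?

Build the Huffman tree bottom-up:
s4(15) + s3(25) → 40
40 + s1(55) → 95
95 + s6(97) → 192
s2(125) + s5(142) → 267
s7(191) + 192 → 383
267 + 383 → 650
The encoded length is the sum of every internal node's weight: 40 + 95 + 192 + 267 + 383 + 650 = 1627 bits.

1627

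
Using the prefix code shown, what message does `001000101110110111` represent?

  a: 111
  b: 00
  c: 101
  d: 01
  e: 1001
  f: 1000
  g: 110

Read left to right; each codeword is recognised as soon as it completes (prefix code):
  00→b | 1000→f | 101→c | 110→g | 110→g | 111→a
Decoded message: bfcgga

bfcgga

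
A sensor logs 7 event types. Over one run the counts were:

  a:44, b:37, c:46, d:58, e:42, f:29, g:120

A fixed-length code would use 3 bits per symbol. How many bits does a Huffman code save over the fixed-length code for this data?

120

Fixed-length: 3 bits × 376 symbols = 1128 bits.
Huffman merges:
f(29) + b(37) → 66
e(42) + a(44) → 86
c(46) + d(58) → 104
66 + 86 → 152
104 + g(120) → 224
152 + 224 → 376
Huffman total = 66 + 86 + 104 + 152 + 224 + 376 = 1008 bits.
Saving = 1128 − 1008 = 120 bits.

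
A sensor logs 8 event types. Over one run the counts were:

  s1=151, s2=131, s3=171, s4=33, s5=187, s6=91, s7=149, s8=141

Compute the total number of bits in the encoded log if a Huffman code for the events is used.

Greedily combine the two least-frequent nodes:
combine s4(33), s6(91) → 124
combine 124, s2(131) → 255
combine s8(141), s7(149) → 290
combine s1(151), s3(171) → 322
combine s5(187), 255 → 442
combine 290, 322 → 612
combine 442, 612 → 1054
The encoded length is the sum of every internal node's weight: 124 + 255 + 290 + 322 + 442 + 612 + 1054 = 3099 bits.

3099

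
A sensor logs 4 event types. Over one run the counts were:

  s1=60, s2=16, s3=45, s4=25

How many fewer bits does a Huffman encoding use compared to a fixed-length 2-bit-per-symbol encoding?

Fixed-length: 2 bits × 146 symbols = 292 bits.
Huffman merges:
combine s2(16), s4(25) → 41
combine 41, s3(45) → 86
combine s1(60), 86 → 146
Huffman total = 41 + 86 + 146 = 273 bits.
Saving = 292 − 273 = 19 bits.

19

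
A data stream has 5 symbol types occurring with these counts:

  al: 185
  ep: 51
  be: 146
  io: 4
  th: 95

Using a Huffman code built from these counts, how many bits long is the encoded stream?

Merge the two smallest weights repeatedly:
merge io(4) and ep(51): 55
merge 55 and th(95): 150
merge be(146) and 150: 296
merge al(185) and 296: 481
The encoded length is the sum of every internal node's weight: 55 + 150 + 296 + 481 = 982 bits.

982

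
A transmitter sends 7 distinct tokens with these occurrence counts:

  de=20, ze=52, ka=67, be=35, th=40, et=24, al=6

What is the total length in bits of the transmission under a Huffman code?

Merge the two smallest weights repeatedly:
merge al(6) and de(20): 26
merge et(24) and 26: 50
merge be(35) and th(40): 75
merge 50 and ze(52): 102
merge ka(67) and 75: 142
merge 102 and 142: 244
Total encoded bits = sum of merged weights = 26 + 50 + 75 + 102 + 142 + 244 = 639.

639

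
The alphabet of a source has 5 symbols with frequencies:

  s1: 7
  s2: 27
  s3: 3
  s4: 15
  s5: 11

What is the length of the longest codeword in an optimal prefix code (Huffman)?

Merge the two lowest-weight nodes at each step:
merge s3(3) and s1(7): 10
merge 10 and s5(11): 21
merge s4(15) and 21: 36
merge s2(27) and 36: 63
The rarest symbols sit at the bottom; the longest codeword is 4 bits.

4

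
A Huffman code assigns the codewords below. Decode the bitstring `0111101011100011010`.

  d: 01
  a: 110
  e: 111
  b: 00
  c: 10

Read left to right; each codeword is recognised as soon as it completes (prefix code):
  01→d | 111→e | 01→d | 01→d | 110→a | 00→b | 110→a | 10→c
Decoded message: deddabac

deddabac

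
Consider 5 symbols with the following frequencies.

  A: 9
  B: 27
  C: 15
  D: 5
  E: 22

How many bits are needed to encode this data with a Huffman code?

170

Greedily combine the two least-frequent nodes:
combine D(5), A(9) → 14
combine 14, C(15) → 29
combine E(22), B(27) → 49
combine 29, 49 → 78
Total encoded bits = sum of merged weights = 14 + 29 + 49 + 78 = 170.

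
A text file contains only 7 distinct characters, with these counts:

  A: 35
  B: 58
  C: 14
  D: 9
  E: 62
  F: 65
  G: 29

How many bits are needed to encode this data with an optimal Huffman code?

706

Merge the two smallest weights repeatedly:
D(9) + C(14) → 23
23 + G(29) → 52
A(35) + 52 → 87
B(58) + E(62) → 120
F(65) + 87 → 152
120 + 152 → 272
Each symbol's bit-cost is frequency × depth; summing gives 706 bits (equivalently 23 + 52 + 87 + 120 + 152 + 272).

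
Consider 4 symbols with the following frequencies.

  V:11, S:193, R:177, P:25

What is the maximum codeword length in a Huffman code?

Merge the two lowest-weight nodes at each step:
merge V(11) and P(25): 36
merge 36 and R(177): 213
merge S(193) and 213: 406
Maximum depth reached is 3.

3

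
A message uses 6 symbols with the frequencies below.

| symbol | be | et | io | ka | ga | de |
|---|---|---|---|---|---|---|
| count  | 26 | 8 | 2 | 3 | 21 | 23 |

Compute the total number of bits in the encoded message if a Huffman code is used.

184

Greedily combine the two least-frequent nodes:
merge io(2) and ka(3): 5
merge 5 and et(8): 13
merge 13 and ga(21): 34
merge de(23) and be(26): 49
merge 34 and 49: 83
The encoded length is the sum of every internal node's weight: 5 + 13 + 34 + 49 + 83 = 184 bits.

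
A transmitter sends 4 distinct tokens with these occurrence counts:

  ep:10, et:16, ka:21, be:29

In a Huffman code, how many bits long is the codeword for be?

1

Repeatedly merge the two smallest:
merge ep(10) and et(16): 26
merge ka(21) and 26: 47
merge be(29) and 47: 76
be is a child of the root — depth 1, so its codeword is a single bit.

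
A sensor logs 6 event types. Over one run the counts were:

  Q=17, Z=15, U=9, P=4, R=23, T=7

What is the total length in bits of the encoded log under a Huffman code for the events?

181

Build the Huffman tree bottom-up:
P(4) + T(7) → 11
U(9) + 11 → 20
Z(15) + Q(17) → 32
20 + R(23) → 43
32 + 43 → 75
Each symbol's bit-cost is frequency × depth; summing gives 181 bits (equivalently 11 + 20 + 32 + 43 + 75).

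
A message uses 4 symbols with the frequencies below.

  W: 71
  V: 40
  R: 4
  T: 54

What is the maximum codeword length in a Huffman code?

Merge the two lowest-weight nodes at each step:
combine R(4), V(40) → 44
combine 44, T(54) → 98
combine W(71), 98 → 169
Maximum depth reached is 3.

3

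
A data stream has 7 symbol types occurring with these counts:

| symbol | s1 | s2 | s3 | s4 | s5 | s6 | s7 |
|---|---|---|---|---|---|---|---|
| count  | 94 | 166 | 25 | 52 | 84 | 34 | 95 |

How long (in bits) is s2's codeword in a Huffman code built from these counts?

2

Repeatedly merge the two smallest:
s3(25) + s6(34) → 59
s4(52) + 59 → 111
s5(84) + s1(94) → 178
s7(95) + 111 → 206
s2(166) + 178 → 344
206 + 344 → 550
s2's leaf is at depth 2, giving a 2-bit codeword.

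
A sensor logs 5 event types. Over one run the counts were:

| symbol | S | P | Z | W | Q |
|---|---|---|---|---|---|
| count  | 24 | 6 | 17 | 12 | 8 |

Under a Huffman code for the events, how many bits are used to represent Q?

Build the tree from the bottom:
P(6) + Q(8) → 14
W(12) + 14 → 26
Z(17) + S(24) → 41
26 + 41 → 67
Q's leaf is at depth 3, giving a 3-bit codeword.

3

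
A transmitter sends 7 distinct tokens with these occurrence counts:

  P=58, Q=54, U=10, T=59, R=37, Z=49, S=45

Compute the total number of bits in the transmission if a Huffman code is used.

Greedily combine the two least-frequent nodes:
merge U(10) and R(37): 47
merge S(45) and 47: 92
merge Z(49) and Q(54): 103
merge P(58) and T(59): 117
merge 92 and 103: 195
merge 117 and 195: 312
The encoded length is the sum of every internal node's weight: 47 + 92 + 103 + 117 + 195 + 312 = 866 bits.

866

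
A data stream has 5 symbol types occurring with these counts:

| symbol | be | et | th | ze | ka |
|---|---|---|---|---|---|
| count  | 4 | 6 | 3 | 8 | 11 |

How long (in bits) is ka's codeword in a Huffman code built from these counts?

2

Repeatedly merge the two smallest:
combine th(3), be(4) → 7
combine et(6), 7 → 13
combine ze(8), ka(11) → 19
combine 13, 19 → 32
ka sits 2 levels below the root, so its codeword is 2 bits.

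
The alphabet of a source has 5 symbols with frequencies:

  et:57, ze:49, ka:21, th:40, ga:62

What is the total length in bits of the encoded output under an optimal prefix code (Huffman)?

519

Greedily combine the two least-frequent nodes:
ka(21) + th(40) → 61
ze(49) + et(57) → 106
61 + ga(62) → 123
106 + 123 → 229
Each symbol's bit-cost is frequency × depth; summing gives 519 bits (equivalently 61 + 106 + 123 + 229).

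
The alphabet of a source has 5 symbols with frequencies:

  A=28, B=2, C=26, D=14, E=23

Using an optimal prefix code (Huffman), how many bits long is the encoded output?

Build the Huffman tree bottom-up:
merge B(2) and D(14): 16
merge 16 and E(23): 39
merge C(26) and A(28): 54
merge 39 and 54: 93
The encoded length is the sum of every internal node's weight: 16 + 39 + 54 + 93 = 202 bits.

202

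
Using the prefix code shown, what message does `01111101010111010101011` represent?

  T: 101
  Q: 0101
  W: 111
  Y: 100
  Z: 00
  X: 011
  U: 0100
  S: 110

Read left to right; each codeword is recognised as soon as it completes (prefix code):
  011→X | 111→W | 0101→Q | 011→X | 101→T | 0101→Q | 011→X
Decoded message: XWQXTQX

XWQXTQX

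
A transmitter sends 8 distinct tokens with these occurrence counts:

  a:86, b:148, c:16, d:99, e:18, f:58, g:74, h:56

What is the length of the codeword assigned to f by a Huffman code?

3

Build the tree from the bottom:
combine c(16), e(18) → 34
combine 34, h(56) → 90
combine f(58), g(74) → 132
combine a(86), 90 → 176
combine d(99), 132 → 231
combine b(148), 176 → 324
combine 231, 324 → 555
The subtree containing f is merged 3 times, so code length = 3.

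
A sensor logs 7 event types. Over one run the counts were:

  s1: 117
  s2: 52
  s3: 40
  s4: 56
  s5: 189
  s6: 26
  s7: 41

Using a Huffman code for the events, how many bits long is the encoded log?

Merge the two smallest weights repeatedly:
s6(26) + s3(40) → 66
s7(41) + s2(52) → 93
s4(56) + 66 → 122
93 + s1(117) → 210
122 + s5(189) → 311
210 + 311 → 521
Each symbol's bit-cost is frequency × depth; summing gives 1323 bits (equivalently 66 + 93 + 122 + 210 + 311 + 521).

1323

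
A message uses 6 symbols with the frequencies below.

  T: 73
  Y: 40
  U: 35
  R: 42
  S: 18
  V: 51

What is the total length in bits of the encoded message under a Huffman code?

653

Greedily combine the two least-frequent nodes:
combine S(18), U(35) → 53
combine Y(40), R(42) → 82
combine V(51), 53 → 104
combine T(73), 82 → 155
combine 104, 155 → 259
The encoded length is the sum of every internal node's weight: 53 + 82 + 104 + 155 + 259 = 653 bits.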